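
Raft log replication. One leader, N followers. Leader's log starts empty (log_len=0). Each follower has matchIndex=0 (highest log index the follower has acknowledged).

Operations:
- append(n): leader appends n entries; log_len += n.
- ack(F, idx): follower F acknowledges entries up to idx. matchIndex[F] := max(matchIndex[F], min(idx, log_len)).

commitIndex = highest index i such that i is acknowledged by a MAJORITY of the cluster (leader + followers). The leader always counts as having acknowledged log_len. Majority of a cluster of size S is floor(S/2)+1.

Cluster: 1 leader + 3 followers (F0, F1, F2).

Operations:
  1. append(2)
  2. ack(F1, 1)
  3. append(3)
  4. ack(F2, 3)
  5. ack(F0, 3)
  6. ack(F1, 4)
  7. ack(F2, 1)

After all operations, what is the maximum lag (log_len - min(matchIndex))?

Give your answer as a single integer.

Answer: 2

Derivation:
Op 1: append 2 -> log_len=2
Op 2: F1 acks idx 1 -> match: F0=0 F1=1 F2=0; commitIndex=0
Op 3: append 3 -> log_len=5
Op 4: F2 acks idx 3 -> match: F0=0 F1=1 F2=3; commitIndex=1
Op 5: F0 acks idx 3 -> match: F0=3 F1=1 F2=3; commitIndex=3
Op 6: F1 acks idx 4 -> match: F0=3 F1=4 F2=3; commitIndex=3
Op 7: F2 acks idx 1 -> match: F0=3 F1=4 F2=3; commitIndex=3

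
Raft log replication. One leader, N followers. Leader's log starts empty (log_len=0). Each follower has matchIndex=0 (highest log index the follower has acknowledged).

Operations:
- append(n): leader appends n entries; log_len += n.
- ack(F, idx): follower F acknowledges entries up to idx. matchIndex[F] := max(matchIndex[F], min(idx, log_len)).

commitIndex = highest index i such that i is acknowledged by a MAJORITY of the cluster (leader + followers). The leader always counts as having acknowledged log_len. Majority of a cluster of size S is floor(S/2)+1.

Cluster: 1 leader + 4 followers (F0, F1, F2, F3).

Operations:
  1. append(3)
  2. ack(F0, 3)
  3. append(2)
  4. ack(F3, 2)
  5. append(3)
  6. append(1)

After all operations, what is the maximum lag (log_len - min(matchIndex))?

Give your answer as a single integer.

Answer: 9

Derivation:
Op 1: append 3 -> log_len=3
Op 2: F0 acks idx 3 -> match: F0=3 F1=0 F2=0 F3=0; commitIndex=0
Op 3: append 2 -> log_len=5
Op 4: F3 acks idx 2 -> match: F0=3 F1=0 F2=0 F3=2; commitIndex=2
Op 5: append 3 -> log_len=8
Op 6: append 1 -> log_len=9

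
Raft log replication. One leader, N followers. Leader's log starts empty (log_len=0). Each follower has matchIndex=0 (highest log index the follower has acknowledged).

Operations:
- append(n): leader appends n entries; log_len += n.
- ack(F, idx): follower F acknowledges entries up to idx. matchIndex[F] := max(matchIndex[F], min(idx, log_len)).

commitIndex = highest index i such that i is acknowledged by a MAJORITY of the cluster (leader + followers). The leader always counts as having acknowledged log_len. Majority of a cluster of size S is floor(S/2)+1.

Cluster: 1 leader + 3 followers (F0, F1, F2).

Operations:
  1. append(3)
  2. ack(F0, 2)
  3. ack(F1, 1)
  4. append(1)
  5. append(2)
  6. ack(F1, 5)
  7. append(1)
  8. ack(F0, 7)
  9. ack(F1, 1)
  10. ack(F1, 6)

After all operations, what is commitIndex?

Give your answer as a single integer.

Op 1: append 3 -> log_len=3
Op 2: F0 acks idx 2 -> match: F0=2 F1=0 F2=0; commitIndex=0
Op 3: F1 acks idx 1 -> match: F0=2 F1=1 F2=0; commitIndex=1
Op 4: append 1 -> log_len=4
Op 5: append 2 -> log_len=6
Op 6: F1 acks idx 5 -> match: F0=2 F1=5 F2=0; commitIndex=2
Op 7: append 1 -> log_len=7
Op 8: F0 acks idx 7 -> match: F0=7 F1=5 F2=0; commitIndex=5
Op 9: F1 acks idx 1 -> match: F0=7 F1=5 F2=0; commitIndex=5
Op 10: F1 acks idx 6 -> match: F0=7 F1=6 F2=0; commitIndex=6

Answer: 6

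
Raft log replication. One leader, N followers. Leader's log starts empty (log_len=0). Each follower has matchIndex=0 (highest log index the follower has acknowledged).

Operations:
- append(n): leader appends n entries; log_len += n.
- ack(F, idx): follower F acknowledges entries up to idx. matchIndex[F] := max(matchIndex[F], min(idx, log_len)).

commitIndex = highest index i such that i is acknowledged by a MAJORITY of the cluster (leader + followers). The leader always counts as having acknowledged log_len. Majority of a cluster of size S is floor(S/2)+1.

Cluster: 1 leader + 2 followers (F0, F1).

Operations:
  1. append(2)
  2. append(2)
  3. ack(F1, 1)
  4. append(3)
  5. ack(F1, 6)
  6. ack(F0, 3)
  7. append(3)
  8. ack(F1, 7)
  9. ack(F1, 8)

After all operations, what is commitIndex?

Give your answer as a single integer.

Answer: 8

Derivation:
Op 1: append 2 -> log_len=2
Op 2: append 2 -> log_len=4
Op 3: F1 acks idx 1 -> match: F0=0 F1=1; commitIndex=1
Op 4: append 3 -> log_len=7
Op 5: F1 acks idx 6 -> match: F0=0 F1=6; commitIndex=6
Op 6: F0 acks idx 3 -> match: F0=3 F1=6; commitIndex=6
Op 7: append 3 -> log_len=10
Op 8: F1 acks idx 7 -> match: F0=3 F1=7; commitIndex=7
Op 9: F1 acks idx 8 -> match: F0=3 F1=8; commitIndex=8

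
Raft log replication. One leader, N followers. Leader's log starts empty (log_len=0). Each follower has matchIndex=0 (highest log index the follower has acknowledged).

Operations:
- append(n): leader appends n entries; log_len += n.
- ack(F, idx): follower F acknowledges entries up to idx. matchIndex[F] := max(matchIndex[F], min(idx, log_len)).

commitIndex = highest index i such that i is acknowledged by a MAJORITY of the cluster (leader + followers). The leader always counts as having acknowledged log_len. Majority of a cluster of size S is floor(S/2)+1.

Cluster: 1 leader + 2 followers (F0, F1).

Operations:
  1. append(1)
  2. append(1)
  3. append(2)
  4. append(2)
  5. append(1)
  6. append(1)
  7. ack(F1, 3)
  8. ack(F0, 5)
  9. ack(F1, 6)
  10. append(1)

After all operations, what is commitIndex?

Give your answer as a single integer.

Answer: 6

Derivation:
Op 1: append 1 -> log_len=1
Op 2: append 1 -> log_len=2
Op 3: append 2 -> log_len=4
Op 4: append 2 -> log_len=6
Op 5: append 1 -> log_len=7
Op 6: append 1 -> log_len=8
Op 7: F1 acks idx 3 -> match: F0=0 F1=3; commitIndex=3
Op 8: F0 acks idx 5 -> match: F0=5 F1=3; commitIndex=5
Op 9: F1 acks idx 6 -> match: F0=5 F1=6; commitIndex=6
Op 10: append 1 -> log_len=9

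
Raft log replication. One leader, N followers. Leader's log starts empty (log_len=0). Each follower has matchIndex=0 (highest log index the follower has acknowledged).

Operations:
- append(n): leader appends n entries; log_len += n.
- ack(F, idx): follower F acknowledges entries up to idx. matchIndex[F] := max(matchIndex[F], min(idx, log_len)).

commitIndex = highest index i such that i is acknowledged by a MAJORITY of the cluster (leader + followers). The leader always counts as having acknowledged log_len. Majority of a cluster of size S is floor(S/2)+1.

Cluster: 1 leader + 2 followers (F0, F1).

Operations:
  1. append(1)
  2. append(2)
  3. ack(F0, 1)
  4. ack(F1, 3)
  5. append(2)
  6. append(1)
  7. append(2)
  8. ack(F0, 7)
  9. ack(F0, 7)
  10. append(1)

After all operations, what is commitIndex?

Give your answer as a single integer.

Answer: 7

Derivation:
Op 1: append 1 -> log_len=1
Op 2: append 2 -> log_len=3
Op 3: F0 acks idx 1 -> match: F0=1 F1=0; commitIndex=1
Op 4: F1 acks idx 3 -> match: F0=1 F1=3; commitIndex=3
Op 5: append 2 -> log_len=5
Op 6: append 1 -> log_len=6
Op 7: append 2 -> log_len=8
Op 8: F0 acks idx 7 -> match: F0=7 F1=3; commitIndex=7
Op 9: F0 acks idx 7 -> match: F0=7 F1=3; commitIndex=7
Op 10: append 1 -> log_len=9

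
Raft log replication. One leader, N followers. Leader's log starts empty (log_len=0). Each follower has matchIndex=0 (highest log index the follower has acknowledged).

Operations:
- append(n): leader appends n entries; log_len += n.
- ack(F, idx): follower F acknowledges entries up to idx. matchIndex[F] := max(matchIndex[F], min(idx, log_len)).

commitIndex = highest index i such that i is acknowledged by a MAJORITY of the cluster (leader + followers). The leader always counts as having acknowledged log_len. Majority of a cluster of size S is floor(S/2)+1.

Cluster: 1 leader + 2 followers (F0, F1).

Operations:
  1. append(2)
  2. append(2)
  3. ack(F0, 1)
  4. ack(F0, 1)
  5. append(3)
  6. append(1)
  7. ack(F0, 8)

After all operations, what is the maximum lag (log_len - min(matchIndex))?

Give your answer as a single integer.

Answer: 8

Derivation:
Op 1: append 2 -> log_len=2
Op 2: append 2 -> log_len=4
Op 3: F0 acks idx 1 -> match: F0=1 F1=0; commitIndex=1
Op 4: F0 acks idx 1 -> match: F0=1 F1=0; commitIndex=1
Op 5: append 3 -> log_len=7
Op 6: append 1 -> log_len=8
Op 7: F0 acks idx 8 -> match: F0=8 F1=0; commitIndex=8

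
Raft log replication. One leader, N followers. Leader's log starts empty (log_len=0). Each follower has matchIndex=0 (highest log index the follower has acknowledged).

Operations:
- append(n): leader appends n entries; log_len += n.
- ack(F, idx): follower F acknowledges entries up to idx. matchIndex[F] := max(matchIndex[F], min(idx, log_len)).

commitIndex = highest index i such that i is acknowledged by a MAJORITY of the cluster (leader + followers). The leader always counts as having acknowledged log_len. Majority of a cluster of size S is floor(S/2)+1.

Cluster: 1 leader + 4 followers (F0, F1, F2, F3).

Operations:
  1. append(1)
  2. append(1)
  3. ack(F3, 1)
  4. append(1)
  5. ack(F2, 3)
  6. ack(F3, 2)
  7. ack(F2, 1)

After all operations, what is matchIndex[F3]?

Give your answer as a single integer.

Op 1: append 1 -> log_len=1
Op 2: append 1 -> log_len=2
Op 3: F3 acks idx 1 -> match: F0=0 F1=0 F2=0 F3=1; commitIndex=0
Op 4: append 1 -> log_len=3
Op 5: F2 acks idx 3 -> match: F0=0 F1=0 F2=3 F3=1; commitIndex=1
Op 6: F3 acks idx 2 -> match: F0=0 F1=0 F2=3 F3=2; commitIndex=2
Op 7: F2 acks idx 1 -> match: F0=0 F1=0 F2=3 F3=2; commitIndex=2

Answer: 2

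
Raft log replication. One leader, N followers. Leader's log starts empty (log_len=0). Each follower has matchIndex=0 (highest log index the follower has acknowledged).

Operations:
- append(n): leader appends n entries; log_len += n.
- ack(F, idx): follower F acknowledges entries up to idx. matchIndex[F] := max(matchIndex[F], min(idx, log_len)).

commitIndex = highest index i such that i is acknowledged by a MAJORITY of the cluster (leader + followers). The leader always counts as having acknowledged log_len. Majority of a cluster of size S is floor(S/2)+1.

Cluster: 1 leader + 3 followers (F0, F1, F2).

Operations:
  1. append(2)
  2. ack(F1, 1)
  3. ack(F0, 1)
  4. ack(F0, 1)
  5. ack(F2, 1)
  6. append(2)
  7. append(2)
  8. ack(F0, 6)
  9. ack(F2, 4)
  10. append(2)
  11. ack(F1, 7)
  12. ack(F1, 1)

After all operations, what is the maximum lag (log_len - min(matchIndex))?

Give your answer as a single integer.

Answer: 4

Derivation:
Op 1: append 2 -> log_len=2
Op 2: F1 acks idx 1 -> match: F0=0 F1=1 F2=0; commitIndex=0
Op 3: F0 acks idx 1 -> match: F0=1 F1=1 F2=0; commitIndex=1
Op 4: F0 acks idx 1 -> match: F0=1 F1=1 F2=0; commitIndex=1
Op 5: F2 acks idx 1 -> match: F0=1 F1=1 F2=1; commitIndex=1
Op 6: append 2 -> log_len=4
Op 7: append 2 -> log_len=6
Op 8: F0 acks idx 6 -> match: F0=6 F1=1 F2=1; commitIndex=1
Op 9: F2 acks idx 4 -> match: F0=6 F1=1 F2=4; commitIndex=4
Op 10: append 2 -> log_len=8
Op 11: F1 acks idx 7 -> match: F0=6 F1=7 F2=4; commitIndex=6
Op 12: F1 acks idx 1 -> match: F0=6 F1=7 F2=4; commitIndex=6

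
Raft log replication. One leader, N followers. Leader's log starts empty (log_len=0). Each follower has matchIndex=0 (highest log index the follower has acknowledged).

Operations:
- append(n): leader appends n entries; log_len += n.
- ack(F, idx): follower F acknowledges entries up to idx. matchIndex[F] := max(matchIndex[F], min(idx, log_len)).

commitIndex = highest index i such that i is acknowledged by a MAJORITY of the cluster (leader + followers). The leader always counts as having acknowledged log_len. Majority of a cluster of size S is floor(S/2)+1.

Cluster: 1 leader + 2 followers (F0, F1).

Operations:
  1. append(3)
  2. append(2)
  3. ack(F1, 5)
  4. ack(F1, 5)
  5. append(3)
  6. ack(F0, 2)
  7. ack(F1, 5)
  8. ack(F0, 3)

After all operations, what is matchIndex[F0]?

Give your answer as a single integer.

Op 1: append 3 -> log_len=3
Op 2: append 2 -> log_len=5
Op 3: F1 acks idx 5 -> match: F0=0 F1=5; commitIndex=5
Op 4: F1 acks idx 5 -> match: F0=0 F1=5; commitIndex=5
Op 5: append 3 -> log_len=8
Op 6: F0 acks idx 2 -> match: F0=2 F1=5; commitIndex=5
Op 7: F1 acks idx 5 -> match: F0=2 F1=5; commitIndex=5
Op 8: F0 acks idx 3 -> match: F0=3 F1=5; commitIndex=5

Answer: 3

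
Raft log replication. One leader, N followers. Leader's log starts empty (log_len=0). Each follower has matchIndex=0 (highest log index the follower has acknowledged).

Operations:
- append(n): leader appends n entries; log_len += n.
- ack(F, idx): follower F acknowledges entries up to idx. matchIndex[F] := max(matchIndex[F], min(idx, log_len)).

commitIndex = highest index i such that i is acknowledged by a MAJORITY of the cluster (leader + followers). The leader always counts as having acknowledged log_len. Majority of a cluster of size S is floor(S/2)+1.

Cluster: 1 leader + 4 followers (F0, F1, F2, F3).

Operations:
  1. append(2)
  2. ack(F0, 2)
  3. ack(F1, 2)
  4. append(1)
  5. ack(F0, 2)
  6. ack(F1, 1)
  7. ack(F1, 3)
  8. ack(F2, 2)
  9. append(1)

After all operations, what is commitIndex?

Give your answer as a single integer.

Op 1: append 2 -> log_len=2
Op 2: F0 acks idx 2 -> match: F0=2 F1=0 F2=0 F3=0; commitIndex=0
Op 3: F1 acks idx 2 -> match: F0=2 F1=2 F2=0 F3=0; commitIndex=2
Op 4: append 1 -> log_len=3
Op 5: F0 acks idx 2 -> match: F0=2 F1=2 F2=0 F3=0; commitIndex=2
Op 6: F1 acks idx 1 -> match: F0=2 F1=2 F2=0 F3=0; commitIndex=2
Op 7: F1 acks idx 3 -> match: F0=2 F1=3 F2=0 F3=0; commitIndex=2
Op 8: F2 acks idx 2 -> match: F0=2 F1=3 F2=2 F3=0; commitIndex=2
Op 9: append 1 -> log_len=4

Answer: 2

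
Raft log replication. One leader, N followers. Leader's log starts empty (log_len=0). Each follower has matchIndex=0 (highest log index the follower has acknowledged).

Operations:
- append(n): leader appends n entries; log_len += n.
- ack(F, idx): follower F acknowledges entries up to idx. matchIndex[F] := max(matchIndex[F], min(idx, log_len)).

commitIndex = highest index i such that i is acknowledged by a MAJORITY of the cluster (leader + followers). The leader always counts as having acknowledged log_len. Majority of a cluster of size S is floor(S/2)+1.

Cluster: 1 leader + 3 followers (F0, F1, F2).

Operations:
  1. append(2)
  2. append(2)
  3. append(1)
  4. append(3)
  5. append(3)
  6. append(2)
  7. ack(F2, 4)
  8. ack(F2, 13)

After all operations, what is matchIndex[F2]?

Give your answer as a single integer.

Answer: 13

Derivation:
Op 1: append 2 -> log_len=2
Op 2: append 2 -> log_len=4
Op 3: append 1 -> log_len=5
Op 4: append 3 -> log_len=8
Op 5: append 3 -> log_len=11
Op 6: append 2 -> log_len=13
Op 7: F2 acks idx 4 -> match: F0=0 F1=0 F2=4; commitIndex=0
Op 8: F2 acks idx 13 -> match: F0=0 F1=0 F2=13; commitIndex=0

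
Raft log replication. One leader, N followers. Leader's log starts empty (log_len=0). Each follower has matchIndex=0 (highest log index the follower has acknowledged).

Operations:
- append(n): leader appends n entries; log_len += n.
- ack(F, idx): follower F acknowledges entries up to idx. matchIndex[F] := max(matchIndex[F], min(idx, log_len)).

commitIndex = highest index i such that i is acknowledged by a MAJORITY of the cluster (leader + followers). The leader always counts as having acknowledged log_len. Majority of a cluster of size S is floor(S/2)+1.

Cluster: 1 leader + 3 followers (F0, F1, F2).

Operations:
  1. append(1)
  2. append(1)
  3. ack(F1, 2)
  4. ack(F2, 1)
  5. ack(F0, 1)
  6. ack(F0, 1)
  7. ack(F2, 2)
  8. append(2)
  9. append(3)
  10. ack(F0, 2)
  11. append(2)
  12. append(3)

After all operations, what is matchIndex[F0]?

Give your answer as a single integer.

Op 1: append 1 -> log_len=1
Op 2: append 1 -> log_len=2
Op 3: F1 acks idx 2 -> match: F0=0 F1=2 F2=0; commitIndex=0
Op 4: F2 acks idx 1 -> match: F0=0 F1=2 F2=1; commitIndex=1
Op 5: F0 acks idx 1 -> match: F0=1 F1=2 F2=1; commitIndex=1
Op 6: F0 acks idx 1 -> match: F0=1 F1=2 F2=1; commitIndex=1
Op 7: F2 acks idx 2 -> match: F0=1 F1=2 F2=2; commitIndex=2
Op 8: append 2 -> log_len=4
Op 9: append 3 -> log_len=7
Op 10: F0 acks idx 2 -> match: F0=2 F1=2 F2=2; commitIndex=2
Op 11: append 2 -> log_len=9
Op 12: append 3 -> log_len=12

Answer: 2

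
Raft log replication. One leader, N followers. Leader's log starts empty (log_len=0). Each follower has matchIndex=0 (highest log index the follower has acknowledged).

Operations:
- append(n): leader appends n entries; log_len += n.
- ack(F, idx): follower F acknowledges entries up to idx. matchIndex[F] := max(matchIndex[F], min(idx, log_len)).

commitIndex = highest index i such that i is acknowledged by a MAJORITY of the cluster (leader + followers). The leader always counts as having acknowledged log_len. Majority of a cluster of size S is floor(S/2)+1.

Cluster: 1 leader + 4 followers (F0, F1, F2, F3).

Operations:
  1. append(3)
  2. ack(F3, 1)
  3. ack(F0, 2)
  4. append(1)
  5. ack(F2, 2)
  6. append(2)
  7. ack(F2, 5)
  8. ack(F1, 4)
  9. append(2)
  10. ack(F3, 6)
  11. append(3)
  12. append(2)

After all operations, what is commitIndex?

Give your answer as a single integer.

Op 1: append 3 -> log_len=3
Op 2: F3 acks idx 1 -> match: F0=0 F1=0 F2=0 F3=1; commitIndex=0
Op 3: F0 acks idx 2 -> match: F0=2 F1=0 F2=0 F3=1; commitIndex=1
Op 4: append 1 -> log_len=4
Op 5: F2 acks idx 2 -> match: F0=2 F1=0 F2=2 F3=1; commitIndex=2
Op 6: append 2 -> log_len=6
Op 7: F2 acks idx 5 -> match: F0=2 F1=0 F2=5 F3=1; commitIndex=2
Op 8: F1 acks idx 4 -> match: F0=2 F1=4 F2=5 F3=1; commitIndex=4
Op 9: append 2 -> log_len=8
Op 10: F3 acks idx 6 -> match: F0=2 F1=4 F2=5 F3=6; commitIndex=5
Op 11: append 3 -> log_len=11
Op 12: append 2 -> log_len=13

Answer: 5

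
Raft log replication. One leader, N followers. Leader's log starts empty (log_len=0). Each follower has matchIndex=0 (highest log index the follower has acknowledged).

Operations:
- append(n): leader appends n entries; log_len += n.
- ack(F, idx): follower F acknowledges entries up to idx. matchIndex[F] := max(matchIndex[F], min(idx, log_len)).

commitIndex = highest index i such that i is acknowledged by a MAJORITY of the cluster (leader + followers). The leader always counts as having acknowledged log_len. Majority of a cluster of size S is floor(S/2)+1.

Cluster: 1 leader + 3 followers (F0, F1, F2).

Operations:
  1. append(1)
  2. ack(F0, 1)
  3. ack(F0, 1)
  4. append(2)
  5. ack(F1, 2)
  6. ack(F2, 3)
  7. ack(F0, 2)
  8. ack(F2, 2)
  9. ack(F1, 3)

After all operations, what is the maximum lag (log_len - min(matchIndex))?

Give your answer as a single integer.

Answer: 1

Derivation:
Op 1: append 1 -> log_len=1
Op 2: F0 acks idx 1 -> match: F0=1 F1=0 F2=0; commitIndex=0
Op 3: F0 acks idx 1 -> match: F0=1 F1=0 F2=0; commitIndex=0
Op 4: append 2 -> log_len=3
Op 5: F1 acks idx 2 -> match: F0=1 F1=2 F2=0; commitIndex=1
Op 6: F2 acks idx 3 -> match: F0=1 F1=2 F2=3; commitIndex=2
Op 7: F0 acks idx 2 -> match: F0=2 F1=2 F2=3; commitIndex=2
Op 8: F2 acks idx 2 -> match: F0=2 F1=2 F2=3; commitIndex=2
Op 9: F1 acks idx 3 -> match: F0=2 F1=3 F2=3; commitIndex=3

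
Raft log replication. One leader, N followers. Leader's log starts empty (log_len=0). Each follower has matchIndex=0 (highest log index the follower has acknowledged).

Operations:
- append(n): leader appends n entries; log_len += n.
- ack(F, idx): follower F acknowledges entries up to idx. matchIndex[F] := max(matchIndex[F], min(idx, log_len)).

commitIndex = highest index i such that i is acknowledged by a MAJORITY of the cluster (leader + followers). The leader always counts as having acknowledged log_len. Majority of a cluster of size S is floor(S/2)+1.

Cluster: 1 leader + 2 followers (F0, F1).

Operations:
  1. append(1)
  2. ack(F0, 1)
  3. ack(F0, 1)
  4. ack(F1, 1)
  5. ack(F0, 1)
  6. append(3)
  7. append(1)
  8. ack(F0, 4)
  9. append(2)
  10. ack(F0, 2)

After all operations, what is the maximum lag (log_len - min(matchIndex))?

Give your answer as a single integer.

Op 1: append 1 -> log_len=1
Op 2: F0 acks idx 1 -> match: F0=1 F1=0; commitIndex=1
Op 3: F0 acks idx 1 -> match: F0=1 F1=0; commitIndex=1
Op 4: F1 acks idx 1 -> match: F0=1 F1=1; commitIndex=1
Op 5: F0 acks idx 1 -> match: F0=1 F1=1; commitIndex=1
Op 6: append 3 -> log_len=4
Op 7: append 1 -> log_len=5
Op 8: F0 acks idx 4 -> match: F0=4 F1=1; commitIndex=4
Op 9: append 2 -> log_len=7
Op 10: F0 acks idx 2 -> match: F0=4 F1=1; commitIndex=4

Answer: 6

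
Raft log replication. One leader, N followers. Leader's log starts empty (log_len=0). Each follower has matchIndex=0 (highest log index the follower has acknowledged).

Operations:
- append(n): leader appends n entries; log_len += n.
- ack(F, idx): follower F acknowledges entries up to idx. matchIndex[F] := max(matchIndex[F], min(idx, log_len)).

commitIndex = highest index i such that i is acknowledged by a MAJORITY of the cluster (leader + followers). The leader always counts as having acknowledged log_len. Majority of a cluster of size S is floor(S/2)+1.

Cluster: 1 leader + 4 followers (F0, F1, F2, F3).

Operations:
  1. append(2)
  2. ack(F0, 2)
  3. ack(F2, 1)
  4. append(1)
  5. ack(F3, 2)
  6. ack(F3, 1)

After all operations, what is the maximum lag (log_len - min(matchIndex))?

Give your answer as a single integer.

Op 1: append 2 -> log_len=2
Op 2: F0 acks idx 2 -> match: F0=2 F1=0 F2=0 F3=0; commitIndex=0
Op 3: F2 acks idx 1 -> match: F0=2 F1=0 F2=1 F3=0; commitIndex=1
Op 4: append 1 -> log_len=3
Op 5: F3 acks idx 2 -> match: F0=2 F1=0 F2=1 F3=2; commitIndex=2
Op 6: F3 acks idx 1 -> match: F0=2 F1=0 F2=1 F3=2; commitIndex=2

Answer: 3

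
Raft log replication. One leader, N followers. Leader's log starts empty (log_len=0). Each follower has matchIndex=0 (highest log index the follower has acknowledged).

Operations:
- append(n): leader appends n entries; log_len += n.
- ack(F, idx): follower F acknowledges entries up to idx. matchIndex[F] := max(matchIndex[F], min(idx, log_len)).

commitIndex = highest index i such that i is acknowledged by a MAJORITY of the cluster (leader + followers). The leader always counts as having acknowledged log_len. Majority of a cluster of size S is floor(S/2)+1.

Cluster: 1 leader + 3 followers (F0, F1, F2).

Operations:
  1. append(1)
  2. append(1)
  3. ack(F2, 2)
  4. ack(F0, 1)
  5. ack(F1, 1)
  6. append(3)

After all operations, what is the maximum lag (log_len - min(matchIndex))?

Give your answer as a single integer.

Op 1: append 1 -> log_len=1
Op 2: append 1 -> log_len=2
Op 3: F2 acks idx 2 -> match: F0=0 F1=0 F2=2; commitIndex=0
Op 4: F0 acks idx 1 -> match: F0=1 F1=0 F2=2; commitIndex=1
Op 5: F1 acks idx 1 -> match: F0=1 F1=1 F2=2; commitIndex=1
Op 6: append 3 -> log_len=5

Answer: 4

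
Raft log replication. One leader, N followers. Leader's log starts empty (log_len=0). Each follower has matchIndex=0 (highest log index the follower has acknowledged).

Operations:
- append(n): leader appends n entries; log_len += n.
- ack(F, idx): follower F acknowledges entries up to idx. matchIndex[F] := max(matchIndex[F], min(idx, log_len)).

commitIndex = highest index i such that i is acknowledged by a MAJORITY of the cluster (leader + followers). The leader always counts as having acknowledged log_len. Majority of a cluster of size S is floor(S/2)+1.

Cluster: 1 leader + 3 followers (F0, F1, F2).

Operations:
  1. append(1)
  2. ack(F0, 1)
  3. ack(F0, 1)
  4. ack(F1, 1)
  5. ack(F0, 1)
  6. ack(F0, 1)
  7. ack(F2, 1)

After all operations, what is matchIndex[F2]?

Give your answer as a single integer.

Answer: 1

Derivation:
Op 1: append 1 -> log_len=1
Op 2: F0 acks idx 1 -> match: F0=1 F1=0 F2=0; commitIndex=0
Op 3: F0 acks idx 1 -> match: F0=1 F1=0 F2=0; commitIndex=0
Op 4: F1 acks idx 1 -> match: F0=1 F1=1 F2=0; commitIndex=1
Op 5: F0 acks idx 1 -> match: F0=1 F1=1 F2=0; commitIndex=1
Op 6: F0 acks idx 1 -> match: F0=1 F1=1 F2=0; commitIndex=1
Op 7: F2 acks idx 1 -> match: F0=1 F1=1 F2=1; commitIndex=1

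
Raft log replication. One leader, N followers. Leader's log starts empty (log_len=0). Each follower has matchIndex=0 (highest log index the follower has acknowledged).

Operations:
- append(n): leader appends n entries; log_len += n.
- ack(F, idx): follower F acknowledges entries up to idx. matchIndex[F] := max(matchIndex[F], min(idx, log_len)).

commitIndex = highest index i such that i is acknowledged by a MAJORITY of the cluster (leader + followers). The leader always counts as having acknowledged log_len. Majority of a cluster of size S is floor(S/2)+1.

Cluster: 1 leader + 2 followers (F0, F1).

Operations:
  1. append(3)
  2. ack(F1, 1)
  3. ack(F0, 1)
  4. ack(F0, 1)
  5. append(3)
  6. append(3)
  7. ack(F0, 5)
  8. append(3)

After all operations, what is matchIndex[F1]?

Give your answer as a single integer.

Answer: 1

Derivation:
Op 1: append 3 -> log_len=3
Op 2: F1 acks idx 1 -> match: F0=0 F1=1; commitIndex=1
Op 3: F0 acks idx 1 -> match: F0=1 F1=1; commitIndex=1
Op 4: F0 acks idx 1 -> match: F0=1 F1=1; commitIndex=1
Op 5: append 3 -> log_len=6
Op 6: append 3 -> log_len=9
Op 7: F0 acks idx 5 -> match: F0=5 F1=1; commitIndex=5
Op 8: append 3 -> log_len=12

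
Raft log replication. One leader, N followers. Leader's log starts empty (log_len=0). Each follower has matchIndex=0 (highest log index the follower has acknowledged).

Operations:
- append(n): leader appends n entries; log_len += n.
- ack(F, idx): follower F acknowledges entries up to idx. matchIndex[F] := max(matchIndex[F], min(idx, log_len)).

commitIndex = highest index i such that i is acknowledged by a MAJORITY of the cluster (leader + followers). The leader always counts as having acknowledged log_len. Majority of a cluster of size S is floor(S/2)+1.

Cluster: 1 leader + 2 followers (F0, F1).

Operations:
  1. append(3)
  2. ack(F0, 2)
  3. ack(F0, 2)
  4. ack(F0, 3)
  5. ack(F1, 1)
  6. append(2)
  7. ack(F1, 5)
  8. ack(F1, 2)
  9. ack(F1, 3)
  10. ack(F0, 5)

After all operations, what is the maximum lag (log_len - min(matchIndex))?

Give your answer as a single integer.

Answer: 0

Derivation:
Op 1: append 3 -> log_len=3
Op 2: F0 acks idx 2 -> match: F0=2 F1=0; commitIndex=2
Op 3: F0 acks idx 2 -> match: F0=2 F1=0; commitIndex=2
Op 4: F0 acks idx 3 -> match: F0=3 F1=0; commitIndex=3
Op 5: F1 acks idx 1 -> match: F0=3 F1=1; commitIndex=3
Op 6: append 2 -> log_len=5
Op 7: F1 acks idx 5 -> match: F0=3 F1=5; commitIndex=5
Op 8: F1 acks idx 2 -> match: F0=3 F1=5; commitIndex=5
Op 9: F1 acks idx 3 -> match: F0=3 F1=5; commitIndex=5
Op 10: F0 acks idx 5 -> match: F0=5 F1=5; commitIndex=5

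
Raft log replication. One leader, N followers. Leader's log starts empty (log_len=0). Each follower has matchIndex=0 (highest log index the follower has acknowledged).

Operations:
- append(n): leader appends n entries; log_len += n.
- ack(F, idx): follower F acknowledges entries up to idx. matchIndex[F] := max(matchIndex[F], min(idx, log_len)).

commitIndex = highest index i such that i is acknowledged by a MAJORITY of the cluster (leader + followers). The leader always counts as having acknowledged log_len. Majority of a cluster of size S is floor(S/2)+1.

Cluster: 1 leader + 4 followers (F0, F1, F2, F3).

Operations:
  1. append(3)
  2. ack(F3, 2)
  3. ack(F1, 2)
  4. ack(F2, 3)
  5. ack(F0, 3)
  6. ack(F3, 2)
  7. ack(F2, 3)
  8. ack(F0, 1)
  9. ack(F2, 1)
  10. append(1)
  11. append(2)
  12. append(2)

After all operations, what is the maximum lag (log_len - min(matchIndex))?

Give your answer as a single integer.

Op 1: append 3 -> log_len=3
Op 2: F3 acks idx 2 -> match: F0=0 F1=0 F2=0 F3=2; commitIndex=0
Op 3: F1 acks idx 2 -> match: F0=0 F1=2 F2=0 F3=2; commitIndex=2
Op 4: F2 acks idx 3 -> match: F0=0 F1=2 F2=3 F3=2; commitIndex=2
Op 5: F0 acks idx 3 -> match: F0=3 F1=2 F2=3 F3=2; commitIndex=3
Op 6: F3 acks idx 2 -> match: F0=3 F1=2 F2=3 F3=2; commitIndex=3
Op 7: F2 acks idx 3 -> match: F0=3 F1=2 F2=3 F3=2; commitIndex=3
Op 8: F0 acks idx 1 -> match: F0=3 F1=2 F2=3 F3=2; commitIndex=3
Op 9: F2 acks idx 1 -> match: F0=3 F1=2 F2=3 F3=2; commitIndex=3
Op 10: append 1 -> log_len=4
Op 11: append 2 -> log_len=6
Op 12: append 2 -> log_len=8

Answer: 6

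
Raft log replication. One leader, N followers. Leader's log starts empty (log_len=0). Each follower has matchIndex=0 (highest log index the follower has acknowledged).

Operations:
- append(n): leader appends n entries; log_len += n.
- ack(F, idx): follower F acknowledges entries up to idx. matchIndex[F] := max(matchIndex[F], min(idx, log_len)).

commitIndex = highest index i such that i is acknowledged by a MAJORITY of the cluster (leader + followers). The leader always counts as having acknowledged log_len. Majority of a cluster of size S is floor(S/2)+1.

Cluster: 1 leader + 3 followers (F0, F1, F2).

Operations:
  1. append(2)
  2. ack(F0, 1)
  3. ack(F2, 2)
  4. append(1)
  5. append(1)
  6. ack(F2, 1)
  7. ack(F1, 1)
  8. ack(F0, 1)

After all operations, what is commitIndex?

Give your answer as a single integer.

Op 1: append 2 -> log_len=2
Op 2: F0 acks idx 1 -> match: F0=1 F1=0 F2=0; commitIndex=0
Op 3: F2 acks idx 2 -> match: F0=1 F1=0 F2=2; commitIndex=1
Op 4: append 1 -> log_len=3
Op 5: append 1 -> log_len=4
Op 6: F2 acks idx 1 -> match: F0=1 F1=0 F2=2; commitIndex=1
Op 7: F1 acks idx 1 -> match: F0=1 F1=1 F2=2; commitIndex=1
Op 8: F0 acks idx 1 -> match: F0=1 F1=1 F2=2; commitIndex=1

Answer: 1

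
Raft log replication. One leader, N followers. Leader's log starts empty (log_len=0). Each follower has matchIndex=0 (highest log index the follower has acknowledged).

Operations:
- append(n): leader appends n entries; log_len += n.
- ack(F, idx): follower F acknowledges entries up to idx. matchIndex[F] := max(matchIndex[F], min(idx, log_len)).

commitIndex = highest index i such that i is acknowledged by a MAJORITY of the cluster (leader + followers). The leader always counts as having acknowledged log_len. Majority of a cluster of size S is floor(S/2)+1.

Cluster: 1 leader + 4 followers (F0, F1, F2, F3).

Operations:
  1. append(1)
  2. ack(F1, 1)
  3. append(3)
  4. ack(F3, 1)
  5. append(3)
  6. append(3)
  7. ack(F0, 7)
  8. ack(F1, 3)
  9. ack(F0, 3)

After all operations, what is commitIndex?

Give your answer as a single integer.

Answer: 3

Derivation:
Op 1: append 1 -> log_len=1
Op 2: F1 acks idx 1 -> match: F0=0 F1=1 F2=0 F3=0; commitIndex=0
Op 3: append 3 -> log_len=4
Op 4: F3 acks idx 1 -> match: F0=0 F1=1 F2=0 F3=1; commitIndex=1
Op 5: append 3 -> log_len=7
Op 6: append 3 -> log_len=10
Op 7: F0 acks idx 7 -> match: F0=7 F1=1 F2=0 F3=1; commitIndex=1
Op 8: F1 acks idx 3 -> match: F0=7 F1=3 F2=0 F3=1; commitIndex=3
Op 9: F0 acks idx 3 -> match: F0=7 F1=3 F2=0 F3=1; commitIndex=3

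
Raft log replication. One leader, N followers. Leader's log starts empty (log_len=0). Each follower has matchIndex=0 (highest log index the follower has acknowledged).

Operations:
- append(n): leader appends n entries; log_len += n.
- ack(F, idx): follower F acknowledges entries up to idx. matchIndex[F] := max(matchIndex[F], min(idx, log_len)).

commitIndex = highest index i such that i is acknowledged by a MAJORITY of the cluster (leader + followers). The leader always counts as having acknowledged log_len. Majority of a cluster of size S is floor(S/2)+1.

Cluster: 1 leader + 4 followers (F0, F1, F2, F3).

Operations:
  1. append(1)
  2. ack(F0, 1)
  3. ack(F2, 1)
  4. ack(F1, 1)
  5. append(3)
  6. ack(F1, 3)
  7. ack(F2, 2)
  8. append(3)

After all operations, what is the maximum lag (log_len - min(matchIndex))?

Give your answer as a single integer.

Answer: 7

Derivation:
Op 1: append 1 -> log_len=1
Op 2: F0 acks idx 1 -> match: F0=1 F1=0 F2=0 F3=0; commitIndex=0
Op 3: F2 acks idx 1 -> match: F0=1 F1=0 F2=1 F3=0; commitIndex=1
Op 4: F1 acks idx 1 -> match: F0=1 F1=1 F2=1 F3=0; commitIndex=1
Op 5: append 3 -> log_len=4
Op 6: F1 acks idx 3 -> match: F0=1 F1=3 F2=1 F3=0; commitIndex=1
Op 7: F2 acks idx 2 -> match: F0=1 F1=3 F2=2 F3=0; commitIndex=2
Op 8: append 3 -> log_len=7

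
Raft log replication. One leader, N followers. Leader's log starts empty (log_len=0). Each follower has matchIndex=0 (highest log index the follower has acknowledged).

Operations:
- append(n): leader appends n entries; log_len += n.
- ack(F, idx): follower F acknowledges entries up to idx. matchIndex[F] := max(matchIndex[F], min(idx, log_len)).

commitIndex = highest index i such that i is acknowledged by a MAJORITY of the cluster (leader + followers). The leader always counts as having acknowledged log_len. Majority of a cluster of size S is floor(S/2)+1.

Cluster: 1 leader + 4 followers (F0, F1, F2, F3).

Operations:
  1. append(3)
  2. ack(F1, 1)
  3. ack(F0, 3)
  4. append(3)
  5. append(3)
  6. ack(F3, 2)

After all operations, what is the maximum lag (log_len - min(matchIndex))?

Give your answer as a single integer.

Op 1: append 3 -> log_len=3
Op 2: F1 acks idx 1 -> match: F0=0 F1=1 F2=0 F3=0; commitIndex=0
Op 3: F0 acks idx 3 -> match: F0=3 F1=1 F2=0 F3=0; commitIndex=1
Op 4: append 3 -> log_len=6
Op 5: append 3 -> log_len=9
Op 6: F3 acks idx 2 -> match: F0=3 F1=1 F2=0 F3=2; commitIndex=2

Answer: 9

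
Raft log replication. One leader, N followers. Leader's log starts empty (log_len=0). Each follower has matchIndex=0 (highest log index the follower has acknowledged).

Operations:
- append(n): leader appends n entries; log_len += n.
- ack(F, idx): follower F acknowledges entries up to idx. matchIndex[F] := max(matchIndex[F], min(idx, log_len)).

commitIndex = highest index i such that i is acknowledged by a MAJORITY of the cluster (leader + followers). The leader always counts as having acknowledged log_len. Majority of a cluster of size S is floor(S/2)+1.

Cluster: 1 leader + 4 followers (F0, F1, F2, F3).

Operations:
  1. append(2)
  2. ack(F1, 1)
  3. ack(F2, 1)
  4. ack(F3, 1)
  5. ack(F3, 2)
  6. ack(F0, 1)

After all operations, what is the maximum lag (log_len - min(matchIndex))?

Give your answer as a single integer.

Answer: 1

Derivation:
Op 1: append 2 -> log_len=2
Op 2: F1 acks idx 1 -> match: F0=0 F1=1 F2=0 F3=0; commitIndex=0
Op 3: F2 acks idx 1 -> match: F0=0 F1=1 F2=1 F3=0; commitIndex=1
Op 4: F3 acks idx 1 -> match: F0=0 F1=1 F2=1 F3=1; commitIndex=1
Op 5: F3 acks idx 2 -> match: F0=0 F1=1 F2=1 F3=2; commitIndex=1
Op 6: F0 acks idx 1 -> match: F0=1 F1=1 F2=1 F3=2; commitIndex=1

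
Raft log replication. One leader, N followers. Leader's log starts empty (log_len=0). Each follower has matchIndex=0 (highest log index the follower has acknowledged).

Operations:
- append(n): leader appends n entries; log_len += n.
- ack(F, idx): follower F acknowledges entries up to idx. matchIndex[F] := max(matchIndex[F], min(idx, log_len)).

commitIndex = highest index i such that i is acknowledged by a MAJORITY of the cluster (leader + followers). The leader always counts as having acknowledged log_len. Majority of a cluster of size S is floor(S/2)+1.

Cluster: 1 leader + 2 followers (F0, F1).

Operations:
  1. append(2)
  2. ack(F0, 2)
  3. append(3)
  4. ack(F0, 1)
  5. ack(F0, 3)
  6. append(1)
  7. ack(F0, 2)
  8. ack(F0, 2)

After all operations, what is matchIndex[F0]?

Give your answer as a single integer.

Op 1: append 2 -> log_len=2
Op 2: F0 acks idx 2 -> match: F0=2 F1=0; commitIndex=2
Op 3: append 3 -> log_len=5
Op 4: F0 acks idx 1 -> match: F0=2 F1=0; commitIndex=2
Op 5: F0 acks idx 3 -> match: F0=3 F1=0; commitIndex=3
Op 6: append 1 -> log_len=6
Op 7: F0 acks idx 2 -> match: F0=3 F1=0; commitIndex=3
Op 8: F0 acks idx 2 -> match: F0=3 F1=0; commitIndex=3

Answer: 3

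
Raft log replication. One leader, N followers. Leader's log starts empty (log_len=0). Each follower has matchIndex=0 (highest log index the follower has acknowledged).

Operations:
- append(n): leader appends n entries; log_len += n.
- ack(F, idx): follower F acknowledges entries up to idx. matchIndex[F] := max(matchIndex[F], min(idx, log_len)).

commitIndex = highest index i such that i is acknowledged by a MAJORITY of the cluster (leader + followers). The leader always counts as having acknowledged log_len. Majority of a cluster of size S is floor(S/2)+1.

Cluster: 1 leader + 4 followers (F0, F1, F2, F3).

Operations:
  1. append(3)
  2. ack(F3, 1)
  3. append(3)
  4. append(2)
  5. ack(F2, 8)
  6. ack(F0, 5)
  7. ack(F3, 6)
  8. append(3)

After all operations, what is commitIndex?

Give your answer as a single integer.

Answer: 6

Derivation:
Op 1: append 3 -> log_len=3
Op 2: F3 acks idx 1 -> match: F0=0 F1=0 F2=0 F3=1; commitIndex=0
Op 3: append 3 -> log_len=6
Op 4: append 2 -> log_len=8
Op 5: F2 acks idx 8 -> match: F0=0 F1=0 F2=8 F3=1; commitIndex=1
Op 6: F0 acks idx 5 -> match: F0=5 F1=0 F2=8 F3=1; commitIndex=5
Op 7: F3 acks idx 6 -> match: F0=5 F1=0 F2=8 F3=6; commitIndex=6
Op 8: append 3 -> log_len=11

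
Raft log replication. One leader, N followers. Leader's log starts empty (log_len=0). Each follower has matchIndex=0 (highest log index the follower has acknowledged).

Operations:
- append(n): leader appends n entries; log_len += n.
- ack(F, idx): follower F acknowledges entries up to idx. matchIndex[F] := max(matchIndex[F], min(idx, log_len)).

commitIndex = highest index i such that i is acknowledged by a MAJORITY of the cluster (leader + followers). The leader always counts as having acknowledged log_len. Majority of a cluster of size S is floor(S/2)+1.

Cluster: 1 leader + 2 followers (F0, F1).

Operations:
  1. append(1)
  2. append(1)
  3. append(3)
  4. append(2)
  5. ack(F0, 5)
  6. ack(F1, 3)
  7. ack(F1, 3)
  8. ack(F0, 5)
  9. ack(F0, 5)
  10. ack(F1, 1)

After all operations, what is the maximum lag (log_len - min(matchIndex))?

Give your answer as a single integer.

Answer: 4

Derivation:
Op 1: append 1 -> log_len=1
Op 2: append 1 -> log_len=2
Op 3: append 3 -> log_len=5
Op 4: append 2 -> log_len=7
Op 5: F0 acks idx 5 -> match: F0=5 F1=0; commitIndex=5
Op 6: F1 acks idx 3 -> match: F0=5 F1=3; commitIndex=5
Op 7: F1 acks idx 3 -> match: F0=5 F1=3; commitIndex=5
Op 8: F0 acks idx 5 -> match: F0=5 F1=3; commitIndex=5
Op 9: F0 acks idx 5 -> match: F0=5 F1=3; commitIndex=5
Op 10: F1 acks idx 1 -> match: F0=5 F1=3; commitIndex=5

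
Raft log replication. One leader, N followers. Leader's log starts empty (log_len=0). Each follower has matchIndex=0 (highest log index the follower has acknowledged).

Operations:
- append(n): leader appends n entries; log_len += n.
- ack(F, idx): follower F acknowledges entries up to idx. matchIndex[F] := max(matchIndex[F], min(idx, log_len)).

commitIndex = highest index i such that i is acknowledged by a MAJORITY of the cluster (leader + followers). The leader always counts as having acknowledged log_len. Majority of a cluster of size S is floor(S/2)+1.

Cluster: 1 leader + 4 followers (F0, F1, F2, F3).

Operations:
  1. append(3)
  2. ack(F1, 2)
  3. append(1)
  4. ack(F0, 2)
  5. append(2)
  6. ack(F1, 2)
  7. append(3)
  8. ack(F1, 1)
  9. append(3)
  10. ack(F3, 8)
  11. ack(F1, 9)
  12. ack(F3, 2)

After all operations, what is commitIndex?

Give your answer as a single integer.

Answer: 8

Derivation:
Op 1: append 3 -> log_len=3
Op 2: F1 acks idx 2 -> match: F0=0 F1=2 F2=0 F3=0; commitIndex=0
Op 3: append 1 -> log_len=4
Op 4: F0 acks idx 2 -> match: F0=2 F1=2 F2=0 F3=0; commitIndex=2
Op 5: append 2 -> log_len=6
Op 6: F1 acks idx 2 -> match: F0=2 F1=2 F2=0 F3=0; commitIndex=2
Op 7: append 3 -> log_len=9
Op 8: F1 acks idx 1 -> match: F0=2 F1=2 F2=0 F3=0; commitIndex=2
Op 9: append 3 -> log_len=12
Op 10: F3 acks idx 8 -> match: F0=2 F1=2 F2=0 F3=8; commitIndex=2
Op 11: F1 acks idx 9 -> match: F0=2 F1=9 F2=0 F3=8; commitIndex=8
Op 12: F3 acks idx 2 -> match: F0=2 F1=9 F2=0 F3=8; commitIndex=8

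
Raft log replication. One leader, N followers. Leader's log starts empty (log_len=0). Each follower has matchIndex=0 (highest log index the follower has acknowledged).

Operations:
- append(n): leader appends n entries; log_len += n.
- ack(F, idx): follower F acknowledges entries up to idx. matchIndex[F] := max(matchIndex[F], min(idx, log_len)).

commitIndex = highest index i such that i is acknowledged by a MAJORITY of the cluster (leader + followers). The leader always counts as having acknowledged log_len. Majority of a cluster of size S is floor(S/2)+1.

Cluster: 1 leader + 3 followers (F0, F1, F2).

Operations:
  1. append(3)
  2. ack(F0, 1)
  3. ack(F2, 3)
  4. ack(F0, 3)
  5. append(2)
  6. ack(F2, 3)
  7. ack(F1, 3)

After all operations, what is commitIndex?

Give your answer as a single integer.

Answer: 3

Derivation:
Op 1: append 3 -> log_len=3
Op 2: F0 acks idx 1 -> match: F0=1 F1=0 F2=0; commitIndex=0
Op 3: F2 acks idx 3 -> match: F0=1 F1=0 F2=3; commitIndex=1
Op 4: F0 acks idx 3 -> match: F0=3 F1=0 F2=3; commitIndex=3
Op 5: append 2 -> log_len=5
Op 6: F2 acks idx 3 -> match: F0=3 F1=0 F2=3; commitIndex=3
Op 7: F1 acks idx 3 -> match: F0=3 F1=3 F2=3; commitIndex=3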